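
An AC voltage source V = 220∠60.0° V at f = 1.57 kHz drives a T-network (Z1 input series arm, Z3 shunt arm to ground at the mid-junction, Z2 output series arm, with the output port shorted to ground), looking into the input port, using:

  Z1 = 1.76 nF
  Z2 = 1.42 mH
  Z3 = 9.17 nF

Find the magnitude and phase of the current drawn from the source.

Step 1 — Angular frequency: ω = 2π·f = 2π·1570 = 9865 rad/s.
Step 2 — Component impedances:
  Z1: Z = 1/(jωC) = -j/(ω·C) = 0 - j5.76e+04 Ω
  Z2: Z = jωL = j·9865·0.00142 = 0 + j14.01 Ω
  Z3: Z = 1/(jωC) = -j/(ω·C) = 0 - j1.105e+04 Ω
Step 3 — With the output port shorted to ground, the output series arm Z2 runs from the junction to ground; the shunt arm Z3 also runs from the junction to ground. They appear in parallel: Z3 || Z2 = 0 + j14.03 Ω.
Step 4 — Series with input arm Z1: Z_in = Z1 + (Z3 || Z2) = 0 - j5.758e+04 Ω = 5.758e+04∠-90.0° Ω.
Step 5 — Source phasor: V = 220∠60.0° V = 110 + j190.5 V.
Step 6 — Ohm's law: I = V / Z_total = (110 + j190.5) / (0 - j5.758e+04) = -0.003309 + j0.00191 A.
Step 7 — Convert to polar: |I| = 0.003821 A, ∠I = 150.0°.

I = 0.003821∠150.0° A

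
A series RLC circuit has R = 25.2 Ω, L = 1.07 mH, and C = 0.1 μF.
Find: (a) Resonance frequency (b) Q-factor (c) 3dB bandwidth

Step 1 — Resonance: ω₀ = 1/√(LC) = 1/√(0.00107·1e-07) = 9.667e+04 rad/s.
Step 2 — f₀ = ω₀/(2π) = 1.539e+04 Hz.
Step 3 — Series Q: Q = ω₀L/R = 9.667e+04·0.00107/25.2 = 4.105.
Step 4 — Bandwidth: Δω = ω₀/Q = 2.355e+04 rad/s; BW = Δω/(2π) = 3748 Hz.

(a) f₀ = 1.539e+04 Hz  (b) Q = 4.105  (c) BW = 3748 Hz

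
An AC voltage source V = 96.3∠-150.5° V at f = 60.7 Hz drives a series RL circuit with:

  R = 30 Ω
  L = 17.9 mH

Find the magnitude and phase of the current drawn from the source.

Step 1 — Angular frequency: ω = 2π·f = 2π·60.7 = 381.4 rad/s.
Step 2 — Component impedances:
  R: Z = R = 30 Ω
  L: Z = jωL = j·381.4·0.0179 = 0 + j6.827 Ω
Step 3 — Series combination: Z_total = R + L = 30 + j6.827 Ω = 30.77∠12.8° Ω.
Step 4 — Source phasor: V = 96.3∠-150.5° V = -83.82 - j47.42 V.
Step 5 — Ohm's law: I = V / Z_total = (-83.82 - j47.42) / (30 + j6.827) = -2.998 - j0.8984 A.
Step 6 — Convert to polar: |I| = 3.13 A, ∠I = -163.3°.

I = 3.13∠-163.3° A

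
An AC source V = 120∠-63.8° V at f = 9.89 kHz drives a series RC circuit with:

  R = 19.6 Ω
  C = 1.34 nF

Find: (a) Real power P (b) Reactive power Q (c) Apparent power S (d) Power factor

Step 1 — Angular frequency: ω = 2π·f = 2π·9890 = 6.214e+04 rad/s.
Step 2 — Component impedances:
  R: Z = R = 19.6 Ω
  C: Z = 1/(jωC) = -j/(ω·C) = 0 - j1.201e+04 Ω
Step 3 — Series combination: Z_total = R + C = 19.6 - j1.201e+04 Ω = 1.201e+04∠-89.9° Ω.
Step 4 — Source phasor: V = 120∠-63.8° V = 52.98 - j107.7 V.
Step 5 — Current: I = V / Z = 0.008973 + j0.004397 A = 0.009992∠26.1° A.
Step 6 — Complex power: S = V·I* = 0.001957 - j1.199 VA.
Step 7 — Real power: P = Re(S) = 0.001957 W.
Step 8 — Reactive power: Q = Im(S) = -1.199 VAR.
Step 9 — Apparent power: |S| = 1.199 VA.
Step 10 — Power factor: PF = P/|S| = 0.001632 (leading).

(a) P = 0.001957 W  (b) Q = -1.199 VAR  (c) S = 1.199 VA  (d) PF = 0.001632 (leading)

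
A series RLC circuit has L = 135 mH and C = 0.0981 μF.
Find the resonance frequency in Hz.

Step 1 — Resonance condition Im(Z)=0 gives ω₀ = 1/√(LC).
Step 2 — ω₀ = 1/√(0.135·9.81e-08) = 8690 rad/s.
Step 3 — f₀ = ω₀/(2π) = 1383 Hz.

f₀ = 1383 Hz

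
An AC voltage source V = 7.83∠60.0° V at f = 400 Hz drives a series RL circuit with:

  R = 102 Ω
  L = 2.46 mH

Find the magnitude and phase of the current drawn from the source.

Step 1 — Angular frequency: ω = 2π·f = 2π·400 = 2513 rad/s.
Step 2 — Component impedances:
  R: Z = R = 102 Ω
  L: Z = jωL = j·2513·0.00246 = 0 + j6.183 Ω
Step 3 — Series combination: Z_total = R + L = 102 + j6.183 Ω = 102.2∠3.5° Ω.
Step 4 — Source phasor: V = 7.83∠60.0° V = 3.915 + j6.781 V.
Step 5 — Ohm's law: I = V / Z_total = (3.915 + j6.781) / (102 + j6.183) = 0.04226 + j0.06392 A.
Step 6 — Convert to polar: |I| = 0.07662 A, ∠I = 56.5°.

I = 0.07662∠56.5° A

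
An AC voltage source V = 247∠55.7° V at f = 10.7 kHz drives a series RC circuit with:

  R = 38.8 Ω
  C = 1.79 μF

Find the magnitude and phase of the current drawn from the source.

Step 1 — Angular frequency: ω = 2π·f = 2π·1.07e+04 = 6.723e+04 rad/s.
Step 2 — Component impedances:
  R: Z = R = 38.8 Ω
  C: Z = 1/(jωC) = -j/(ω·C) = 0 - j8.31 Ω
Step 3 — Series combination: Z_total = R + C = 38.8 - j8.31 Ω = 39.68∠-12.1° Ω.
Step 4 — Source phasor: V = 247∠55.7° V = 139.2 + j204 V.
Step 5 — Ohm's law: I = V / Z_total = (139.2 + j204) / (38.8 - j8.31) = 2.353 + j5.763 A.
Step 6 — Convert to polar: |I| = 6.225 A, ∠I = 67.8°.

I = 6.225∠67.8° A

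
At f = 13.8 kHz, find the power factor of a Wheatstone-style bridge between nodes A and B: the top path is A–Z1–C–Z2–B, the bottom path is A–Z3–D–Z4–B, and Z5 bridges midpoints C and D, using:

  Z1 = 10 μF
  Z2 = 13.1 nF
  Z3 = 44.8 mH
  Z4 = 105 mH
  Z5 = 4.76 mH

Step 1 — Angular frequency: ω = 2π·f = 2π·1.38e+04 = 8.671e+04 rad/s.
Step 2 — Component impedances:
  Z1: Z = 1/(jωC) = -j/(ω·C) = 0 - j1.153 Ω
  Z2: Z = 1/(jωC) = -j/(ω·C) = 0 - j880.4 Ω
  Z3: Z = jωL = j·8.671e+04·0.0448 = 0 + j3885 Ω
  Z4: Z = jωL = j·8.671e+04·0.105 = 0 + j9104 Ω
  Z5: Z = jωL = j·8.671e+04·0.00476 = 0 + j412.7 Ω
Step 3 — Bridge requires nodal analysis (the Z5 bridge couples midpoints C and D, so the two paths cannot be reduced to a simple series/parallel combination). Setting node B to ground and injecting 1 A at node A, the 3-node admittance system at A, C, D solves to V_A = Z_AB = 0 - j971.7 Ω = 971.7∠-90.0° Ω.
Step 4 — Power factor: PF = cos(φ) = Re(Z)/|Z| = -0/971.7 = -0.
Step 5 — Type: Im(Z) = -971.7 ⇒ leading (phase φ = -90.0°).

PF = -0 (leading, φ = -90.0°)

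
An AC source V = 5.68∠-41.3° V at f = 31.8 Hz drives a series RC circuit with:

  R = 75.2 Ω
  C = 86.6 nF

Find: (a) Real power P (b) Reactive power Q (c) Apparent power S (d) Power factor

Step 1 — Angular frequency: ω = 2π·f = 2π·31.8 = 199.8 rad/s.
Step 2 — Component impedances:
  R: Z = R = 75.2 Ω
  C: Z = 1/(jωC) = -j/(ω·C) = 0 - j5.779e+04 Ω
Step 3 — Series combination: Z_total = R + C = 75.2 - j5.779e+04 Ω = 5.779e+04∠-89.9° Ω.
Step 4 — Source phasor: V = 5.68∠-41.3° V = 4.267 - j3.749 V.
Step 5 — Current: I = V / Z = 6.496e-05 + j7.375e-05 A = 9.828e-05∠48.6° A.
Step 6 — Complex power: S = V·I* = 7.264e-07 - j0.0005582 VA.
Step 7 — Real power: P = Re(S) = 7.264e-07 W.
Step 8 — Reactive power: Q = Im(S) = -0.0005582 VAR.
Step 9 — Apparent power: |S| = 0.0005582 VA.
Step 10 — Power factor: PF = P/|S| = 0.001301 (leading).

(a) P = 7.264e-07 W  (b) Q = -0.0005582 VAR  (c) S = 0.0005582 VA  (d) PF = 0.001301 (leading)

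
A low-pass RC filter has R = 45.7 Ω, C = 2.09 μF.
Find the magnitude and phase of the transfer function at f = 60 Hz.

Step 1 — Angular frequency: ω = 2π·60 = 377 rad/s.
Step 2 — Transfer function: H(jω) = 1/(1 + jωRC).
Step 3 — Denominator: 1 + jωRC = 1 + j·377·45.7·2.09e-06 = 1 + j0.03601.
Step 4 — H = 0.9987 - j0.03596.
Step 5 — Magnitude: |H| = 0.9994 (-0.0 dB); phase: φ = -2.1°.

|H| = 0.9994 (-0.0 dB), φ = -2.1°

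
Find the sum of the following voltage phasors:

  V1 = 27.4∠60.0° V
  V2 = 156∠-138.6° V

Step 1 — Convert each phasor to rectangular form:
  V1 = 27.4·(cos(60.0°) + j·sin(60.0°)) = 13.7 + j23.73 V
  V2 = 156·(cos(-138.6°) + j·sin(-138.6°)) = -117 - j103.2 V
Step 2 — Sum components: V_total = -103.3 - j79.44 V.
Step 3 — Convert to polar: |V_total| = 130.3 V, ∠V_total = -142.4°.

V_total = 130.3∠-142.4° V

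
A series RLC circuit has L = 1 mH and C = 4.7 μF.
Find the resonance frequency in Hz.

Step 1 — Resonance condition Im(Z)=0 gives ω₀ = 1/√(LC).
Step 2 — ω₀ = 1/√(0.001·4.7e-06) = 1.459e+04 rad/s.
Step 3 — f₀ = ω₀/(2π) = 2322 Hz.

f₀ = 2322 Hz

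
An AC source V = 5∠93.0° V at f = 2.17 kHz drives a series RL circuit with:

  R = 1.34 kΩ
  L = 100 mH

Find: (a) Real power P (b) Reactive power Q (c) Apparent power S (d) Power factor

Step 1 — Angular frequency: ω = 2π·f = 2π·2170 = 1.363e+04 rad/s.
Step 2 — Component impedances:
  R: Z = R = 1340 Ω
  L: Z = jωL = j·1.363e+04·0.1 = 0 + j1363 Ω
Step 3 — Series combination: Z_total = R + L = 1340 + j1363 Ω = 1912∠45.5° Ω.
Step 4 — Source phasor: V = 5∠93.0° V = -0.2617 + j4.993 V.
Step 5 — Current: I = V / Z = 0.001767 + j0.001928 A = 0.002615∠47.5° A.
Step 6 — Complex power: S = V·I* = 0.009167 + j0.009327 VA.
Step 7 — Real power: P = Re(S) = 0.009167 W.
Step 8 — Reactive power: Q = Im(S) = 0.009327 VAR.
Step 9 — Apparent power: |S| = 0.01308 VA.
Step 10 — Power factor: PF = P/|S| = 0.7009 (lagging).

(a) P = 0.009167 W  (b) Q = 0.009327 VAR  (c) S = 0.01308 VA  (d) PF = 0.7009 (lagging)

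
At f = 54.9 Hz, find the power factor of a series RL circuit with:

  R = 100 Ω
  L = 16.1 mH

Step 1 — Angular frequency: ω = 2π·f = 2π·54.9 = 344.9 rad/s.
Step 2 — Component impedances:
  R: Z = R = 100 Ω
  L: Z = jωL = j·344.9·0.0161 = 0 + j5.554 Ω
Step 3 — Series combination: Z_total = R + L = 100 + j5.554 Ω = 100.2∠3.2° Ω.
Step 4 — Power factor: PF = cos(φ) = Re(Z)/|Z| = 100/100.15 = 0.9985.
Step 5 — Type: Im(Z) = 5.554 ⇒ lagging (phase φ = 3.2°).

PF = 0.9985 (lagging, φ = 3.2°)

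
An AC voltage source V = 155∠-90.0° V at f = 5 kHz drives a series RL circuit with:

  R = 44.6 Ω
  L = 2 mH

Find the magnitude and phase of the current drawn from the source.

Step 1 — Angular frequency: ω = 2π·f = 2π·5000 = 3.142e+04 rad/s.
Step 2 — Component impedances:
  R: Z = R = 44.6 Ω
  L: Z = jωL = j·3.142e+04·0.002 = 0 + j62.83 Ω
Step 3 — Series combination: Z_total = R + L = 44.6 + j62.83 Ω = 77.05∠54.6° Ω.
Step 4 — Source phasor: V = 155∠-90.0° V = 0 - j155 V.
Step 5 — Ohm's law: I = V / Z_total = (0 - j155) / (44.6 + j62.83) = -1.64 - j1.164 A.
Step 6 — Convert to polar: |I| = 2.012 A, ∠I = -144.6°.

I = 2.012∠-144.6° A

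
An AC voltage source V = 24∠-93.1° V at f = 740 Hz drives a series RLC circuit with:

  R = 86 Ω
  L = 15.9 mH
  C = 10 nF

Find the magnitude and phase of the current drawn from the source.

Step 1 — Angular frequency: ω = 2π·f = 2π·740 = 4650 rad/s.
Step 2 — Component impedances:
  R: Z = R = 86 Ω
  L: Z = jωL = j·4650·0.0159 = 0 + j73.93 Ω
  C: Z = 1/(jωC) = -j/(ω·C) = 0 - j2.151e+04 Ω
Step 3 — Series combination: Z_total = R + L + C = 86 - j2.143e+04 Ω = 2.143e+04∠-89.8° Ω.
Step 4 — Source phasor: V = 24∠-93.1° V = -1.298 - j23.96 V.
Step 5 — Ohm's law: I = V / Z_total = (-1.298 - j23.96) / (86 - j2.143e+04) = 0.001118 - j6.504e-05 A.
Step 6 — Convert to polar: |I| = 0.00112 A, ∠I = -3.3°.

I = 0.00112∠-3.3° A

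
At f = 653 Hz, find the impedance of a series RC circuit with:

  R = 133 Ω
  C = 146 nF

Step 1 — Angular frequency: ω = 2π·f = 2π·653 = 4103 rad/s.
Step 2 — Component impedances:
  R: Z = R = 133 Ω
  C: Z = 1/(jωC) = -j/(ω·C) = 0 - j1669 Ω
Step 3 — Series combination: Z_total = R + C = 133 - j1669 Ω = 1675∠-85.4° Ω.

Z = 133 - j1669 Ω = 1675∠-85.4° Ω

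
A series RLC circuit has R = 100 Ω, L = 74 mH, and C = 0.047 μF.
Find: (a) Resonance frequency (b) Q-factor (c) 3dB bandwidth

Step 1 — Resonance condition Im(Z)=0 gives ω₀ = 1/√(LC).
Step 2 — ω₀ = 1/√(0.074·4.7e-08) = 1.696e+04 rad/s.
Step 3 — f₀ = ω₀/(2π) = 2699 Hz.
Step 4 — Series Q: Q = ω₀L/R = 1.696e+04·0.074/100 = 12.55.
Step 5 — 3dB bandwidth: Δω = ω₀/Q = 1351 rad/s; BW = Δω/(2π) = 215.1 Hz.

(a) f₀ = 2699 Hz  (b) Q = 12.55  (c) BW = 215.1 Hz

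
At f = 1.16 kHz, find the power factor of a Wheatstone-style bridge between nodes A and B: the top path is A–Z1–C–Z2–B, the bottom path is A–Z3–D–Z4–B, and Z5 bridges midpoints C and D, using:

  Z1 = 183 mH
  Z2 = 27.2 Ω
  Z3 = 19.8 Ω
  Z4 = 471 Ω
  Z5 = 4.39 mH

Step 1 — Angular frequency: ω = 2π·f = 2π·1160 = 7288 rad/s.
Step 2 — Component impedances:
  Z1: Z = jωL = j·7288·0.183 = 0 + j1334 Ω
  Z2: Z = R = 27.2 Ω
  Z3: Z = R = 19.8 Ω
  Z4: Z = R = 471 Ω
  Z5: Z = jωL = j·7288·0.00439 = 0 + j32 Ω
Step 3 — Bridge requires nodal analysis (the Z5 bridge couples midpoints C and D, so the two paths cannot be reduced to a simple series/parallel combination). Setting node B to ground and injecting 1 A at node A, the 3-node admittance system at A, C, D solves to V_A = Z_AB = 46.39 + j28.15 Ω = 54.26∠31.2° Ω.
Step 4 — Power factor: PF = cos(φ) = Re(Z)/|Z| = 46.391/54.262 = 0.8549.
Step 5 — Type: Im(Z) = 28.15 ⇒ lagging (phase φ = 31.2°).

PF = 0.8549 (lagging, φ = 31.2°)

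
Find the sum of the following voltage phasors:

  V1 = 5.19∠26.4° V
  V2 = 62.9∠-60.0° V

Step 1 — Convert each phasor to rectangular form:
  V1 = 5.19·(cos(26.4°) + j·sin(26.4°)) = 4.649 + j2.308 V
  V2 = 62.9·(cos(-60.0°) + j·sin(-60.0°)) = 31.45 - j54.47 V
Step 2 — Sum components: V_total = 36.1 - j52.17 V.
Step 3 — Convert to polar: |V_total| = 63.44 V, ∠V_total = -55.3°.

V_total = 63.44∠-55.3° V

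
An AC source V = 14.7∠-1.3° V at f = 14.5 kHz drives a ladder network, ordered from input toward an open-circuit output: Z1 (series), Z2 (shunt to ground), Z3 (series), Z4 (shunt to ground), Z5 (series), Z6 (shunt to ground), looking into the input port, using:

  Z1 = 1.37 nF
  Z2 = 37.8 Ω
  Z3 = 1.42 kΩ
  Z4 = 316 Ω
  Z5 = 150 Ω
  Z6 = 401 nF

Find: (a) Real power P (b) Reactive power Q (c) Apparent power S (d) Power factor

Step 1 — Angular frequency: ω = 2π·f = 2π·1.45e+04 = 9.111e+04 rad/s.
Step 2 — Component impedances:
  Z1: Z = 1/(jωC) = -j/(ω·C) = 0 - j8012 Ω
  Z2: Z = R = 37.8 Ω
  Z3: Z = R = 1420 Ω
  Z4: Z = R = 316 Ω
  Z5: Z = R = 150 Ω
  Z6: Z = 1/(jωC) = -j/(ω·C) = 0 - j27.37 Ω
Step 3 — Ladder network (open output): work backward from the far end, alternating series and parallel combinations. Z_in = 36.88 - j8012 Ω = 8012∠-89.7° Ω.
Step 4 — Source phasor: V = 14.7∠-1.3° V = 14.7 - j0.3335 V.
Step 5 — Current: I = V / Z = 5.007e-05 + j0.001834 A = 0.001835∠88.4° A.
Step 6 — Complex power: S = V·I* = 0.0001242 - j0.02697 VA.
Step 7 — Real power: P = Re(S) = 0.0001242 W.
Step 8 — Reactive power: Q = Im(S) = -0.02697 VAR.
Step 9 — Apparent power: |S| = 0.02697 VA.
Step 10 — Power factor: PF = P/|S| = 0.004604 (leading).

(a) P = 0.0001242 W  (b) Q = -0.02697 VAR  (c) S = 0.02697 VA  (d) PF = 0.004604 (leading)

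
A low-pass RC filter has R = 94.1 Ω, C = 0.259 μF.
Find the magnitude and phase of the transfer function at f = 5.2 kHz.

Step 1 — Angular frequency: ω = 2π·5200 = 3.267e+04 rad/s.
Step 2 — Transfer function: H(jω) = 1/(1 + jωRC).
Step 3 — Denominator: 1 + jωRC = 1 + j·3.267e+04·94.1·2.59e-07 = 1 + j0.7963.
Step 4 — H = 0.612 - j0.4873.
Step 5 — Magnitude: |H| = 0.7823 (-2.1 dB); phase: φ = -38.5°.

|H| = 0.7823 (-2.1 dB), φ = -38.5°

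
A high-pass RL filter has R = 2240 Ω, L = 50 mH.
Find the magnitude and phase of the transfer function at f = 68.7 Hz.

Step 1 — Angular frequency: ω = 2π·68.7 = 431.7 rad/s.
Step 2 — Transfer function: H(jω) = jωL/(R + jωL).
Step 3 — Numerator jωL = j·21.58; denominator R + jωL = 2240 + j21.58.
Step 4 — H = 9.283e-05 + j0.009634.
Step 5 — Magnitude: |H| = 0.009635 (-40.3 dB); phase: φ = 89.4°.

|H| = 0.009635 (-40.3 dB), φ = 89.4°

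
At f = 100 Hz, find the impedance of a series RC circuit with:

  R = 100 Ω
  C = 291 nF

Step 1 — Angular frequency: ω = 2π·f = 2π·100 = 628.3 rad/s.
Step 2 — Component impedances:
  R: Z = R = 100 Ω
  C: Z = 1/(jωC) = -j/(ω·C) = 0 - j5469 Ω
Step 3 — Series combination: Z_total = R + C = 100 - j5469 Ω = 5470∠-89.0° Ω.

Z = 100 - j5469 Ω = 5470∠-89.0° Ω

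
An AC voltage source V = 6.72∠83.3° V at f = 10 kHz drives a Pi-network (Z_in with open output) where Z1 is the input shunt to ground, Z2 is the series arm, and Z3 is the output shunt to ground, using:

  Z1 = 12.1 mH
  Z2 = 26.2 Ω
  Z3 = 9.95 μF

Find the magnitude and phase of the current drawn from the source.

Step 1 — Angular frequency: ω = 2π·f = 2π·1e+04 = 6.283e+04 rad/s.
Step 2 — Component impedances:
  Z1: Z = jωL = j·6.283e+04·0.0121 = 0 + j760.3 Ω
  Z2: Z = R = 26.2 Ω
  Z3: Z = 1/(jωC) = -j/(ω·C) = 0 - j1.6 Ω
Step 3 — With open output, the series arm Z2 and the output shunt Z3 appear in series to ground: Z2 + Z3 = 26.2 - j1.6 Ω.
Step 4 — Parallel with input shunt Z1: Z_in = Z1 || (Z2 + Z3) = 26.28 - j0.6954 Ω = 26.29∠-1.5° Ω.
Step 5 — Source phasor: V = 6.72∠83.3° V = 0.784 + j6.674 V.
Step 6 — Ohm's law: I = V / Z_total = (0.784 + j6.674) / (26.28 - j0.6954) = 0.0231 + j0.2546 A.
Step 7 — Convert to polar: |I| = 0.2556 A, ∠I = 84.8°.

I = 0.2556∠84.8° A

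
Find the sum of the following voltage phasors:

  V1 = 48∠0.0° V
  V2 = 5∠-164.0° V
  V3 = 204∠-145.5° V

Step 1 — Convert each phasor to rectangular form:
  V1 = 48·(cos(0.0°) + j·sin(0.0°)) = 48 V
  V2 = 5·(cos(-164.0°) + j·sin(-164.0°)) = -4.806 - j1.378 V
  V3 = 204·(cos(-145.5°) + j·sin(-145.5°)) = -168.1 - j115.5 V
Step 2 — Sum components: V_total = -124.9 - j116.9 V.
Step 3 — Convert to polar: |V_total| = 171.1 V, ∠V_total = -136.9°.

V_total = 171.1∠-136.9° V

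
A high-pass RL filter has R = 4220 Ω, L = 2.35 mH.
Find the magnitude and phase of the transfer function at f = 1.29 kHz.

Step 1 — Angular frequency: ω = 2π·1290 = 8105 rad/s.
Step 2 — Transfer function: H(jω) = jωL/(R + jωL).
Step 3 — Numerator jωL = j·19.05; denominator R + jωL = 4220 + j19.05.
Step 4 — H = 2.037e-05 + j0.004514.
Step 5 — Magnitude: |H| = 0.004514 (-46.9 dB); phase: φ = 89.7°.

|H| = 0.004514 (-46.9 dB), φ = 89.7°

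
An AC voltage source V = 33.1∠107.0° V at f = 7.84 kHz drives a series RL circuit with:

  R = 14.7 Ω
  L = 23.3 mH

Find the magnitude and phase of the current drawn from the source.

Step 1 — Angular frequency: ω = 2π·f = 2π·7840 = 4.926e+04 rad/s.
Step 2 — Component impedances:
  R: Z = R = 14.7 Ω
  L: Z = jωL = j·4.926e+04·0.0233 = 0 + j1148 Ω
Step 3 — Series combination: Z_total = R + L = 14.7 + j1148 Ω = 1148∠89.3° Ω.
Step 4 — Source phasor: V = 33.1∠107.0° V = -9.678 + j31.65 V.
Step 5 — Ohm's law: I = V / Z_total = (-9.678 + j31.65) / (14.7 + j1148) = 0.02747 + j0.008783 A.
Step 6 — Convert to polar: |I| = 0.02884 A, ∠I = 17.7°.

I = 0.02884∠17.7° A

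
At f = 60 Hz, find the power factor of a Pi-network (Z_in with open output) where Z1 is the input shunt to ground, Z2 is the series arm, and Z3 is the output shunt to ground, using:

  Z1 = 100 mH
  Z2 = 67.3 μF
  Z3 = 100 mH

Step 1 — Angular frequency: ω = 2π·f = 2π·60 = 377 rad/s.
Step 2 — Component impedances:
  Z1: Z = jωL = j·377·0.1 = 0 + j37.7 Ω
  Z2: Z = 1/(jωC) = -j/(ω·C) = 0 - j39.41 Ω
  Z3: Z = jωL = j·377·0.1 = 0 + j37.7 Ω
Step 3 — With open output, the series arm Z2 and the output shunt Z3 appear in series to ground: Z2 + Z3 = 0 - j1.715 Ω.
Step 4 — Parallel with input shunt Z1: Z_in = Z1 || (Z2 + Z3) = 0 - j1.797 Ω = 1.797∠-90.0° Ω.
Step 5 — Power factor: PF = cos(φ) = Re(Z)/|Z| = 0/1.797 = 0.
Step 6 — Type: Im(Z) = -1.797 ⇒ leading (phase φ = -90.0°).

PF = 0 (leading, φ = -90.0°)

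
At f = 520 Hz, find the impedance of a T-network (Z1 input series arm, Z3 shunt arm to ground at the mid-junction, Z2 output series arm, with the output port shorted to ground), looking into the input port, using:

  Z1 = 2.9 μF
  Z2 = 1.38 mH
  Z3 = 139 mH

Step 1 — Angular frequency: ω = 2π·f = 2π·520 = 3267 rad/s.
Step 2 — Component impedances:
  Z1: Z = 1/(jωC) = -j/(ω·C) = 0 - j105.5 Ω
  Z2: Z = jωL = j·3267·0.00138 = 0 + j4.509 Ω
  Z3: Z = jωL = j·3267·0.139 = 0 + j454.1 Ω
Step 3 — With the output port shorted to ground, the output series arm Z2 runs from the junction to ground; the shunt arm Z3 also runs from the junction to ground. They appear in parallel: Z3 || Z2 = 0 + j4.464 Ω.
Step 4 — Series with input arm Z1: Z_in = Z1 + (Z3 || Z2) = 0 - j101.1 Ω = 101.1∠-90.0° Ω.

Z = 0 - j101.1 Ω = 101.1∠-90.0° Ω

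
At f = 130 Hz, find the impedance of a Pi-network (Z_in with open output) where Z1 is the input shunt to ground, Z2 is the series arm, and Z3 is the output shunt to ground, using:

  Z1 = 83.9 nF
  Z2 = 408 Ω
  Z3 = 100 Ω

Step 1 — Angular frequency: ω = 2π·f = 2π·130 = 816.8 rad/s.
Step 2 — Component impedances:
  Z1: Z = 1/(jωC) = -j/(ω·C) = 0 - j1.459e+04 Ω
  Z2: Z = R = 408 Ω
  Z3: Z = R = 100 Ω
Step 3 — With open output, the series arm Z2 and the output shunt Z3 appear in series to ground: Z2 + Z3 = 508 Ω.
Step 4 — Parallel with input shunt Z1: Z_in = Z1 || (Z2 + Z3) = 507.4 - j17.66 Ω = 507.7∠-2.0° Ω.

Z = 507.4 - j17.66 Ω = 507.7∠-2.0° Ω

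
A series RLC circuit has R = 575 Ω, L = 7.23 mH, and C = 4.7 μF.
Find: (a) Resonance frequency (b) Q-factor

Step 1 — Resonance condition Im(Z)=0 gives ω₀ = 1/√(LC).
Step 2 — ω₀ = 1/√(0.00723·4.7e-06) = 5425 rad/s.
Step 3 — f₀ = ω₀/(2π) = 863.4 Hz.
Step 4 — Series Q: Q = ω₀L/R = 5425·0.00723/575 = 0.06821.

(a) f₀ = 863.4 Hz  (b) Q = 0.06821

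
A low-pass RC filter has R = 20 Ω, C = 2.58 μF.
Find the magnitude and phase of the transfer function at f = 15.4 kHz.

Step 1 — Angular frequency: ω = 2π·1.54e+04 = 9.676e+04 rad/s.
Step 2 — Transfer function: H(jω) = 1/(1 + jωRC).
Step 3 — Denominator: 1 + jωRC = 1 + j·9.676e+04·20·2.58e-06 = 1 + j4.993.
Step 4 — H = 0.03857 - j0.1926.
Step 5 — Magnitude: |H| = 0.1964 (-14.1 dB); phase: φ = -78.7°.

|H| = 0.1964 (-14.1 dB), φ = -78.7°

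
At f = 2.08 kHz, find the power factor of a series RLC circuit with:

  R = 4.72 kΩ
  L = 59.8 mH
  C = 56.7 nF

Step 1 — Angular frequency: ω = 2π·f = 2π·2080 = 1.307e+04 rad/s.
Step 2 — Component impedances:
  R: Z = R = 4720 Ω
  L: Z = jωL = j·1.307e+04·0.0598 = 0 + j781.5 Ω
  C: Z = 1/(jωC) = -j/(ω·C) = 0 - j1350 Ω
Step 3 — Series combination: Z_total = R + L + C = 4720 - j568 Ω = 4754∠-6.9° Ω.
Step 4 — Power factor: PF = cos(φ) = Re(Z)/|Z| = 4720/4754 = 0.9928.
Step 5 — Type: Im(Z) = -568 ⇒ leading (phase φ = -6.9°).

PF = 0.9928 (leading, φ = -6.9°)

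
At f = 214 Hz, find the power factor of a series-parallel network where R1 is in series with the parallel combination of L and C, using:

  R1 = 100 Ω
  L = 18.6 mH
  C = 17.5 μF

Step 1 — Angular frequency: ω = 2π·f = 2π·214 = 1345 rad/s.
Step 2 — Component impedances:
  R1: Z = R = 100 Ω
  L: Z = jωL = j·1345·0.0186 = 0 + j25.01 Ω
  C: Z = 1/(jωC) = -j/(ω·C) = 0 - j42.5 Ω
Step 3 — Parallel branch: L || C = 1/(1/L + 1/C) = 0 + j60.78 Ω.
Step 4 — Series with R1: Z_total = R1 + (L || C) = 100 + j60.78 Ω = 117∠31.3° Ω.
Step 5 — Power factor: PF = cos(φ) = Re(Z)/|Z| = 100/117.02 = 0.8546.
Step 6 — Type: Im(Z) = 60.78 ⇒ lagging (phase φ = 31.3°).

PF = 0.8546 (lagging, φ = 31.3°)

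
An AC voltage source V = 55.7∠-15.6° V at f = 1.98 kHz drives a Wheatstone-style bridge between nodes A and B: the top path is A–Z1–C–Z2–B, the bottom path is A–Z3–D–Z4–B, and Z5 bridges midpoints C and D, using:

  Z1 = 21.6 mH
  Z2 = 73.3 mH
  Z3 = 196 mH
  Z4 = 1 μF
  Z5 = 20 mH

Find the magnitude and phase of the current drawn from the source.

Step 1 — Angular frequency: ω = 2π·f = 2π·1980 = 1.244e+04 rad/s.
Step 2 — Component impedances:
  Z1: Z = jωL = j·1.244e+04·0.0216 = 0 + j268.7 Ω
  Z2: Z = jωL = j·1.244e+04·0.0733 = 0 + j911.9 Ω
  Z3: Z = jωL = j·1.244e+04·0.196 = 0 + j2438 Ω
  Z4: Z = 1/(jωC) = -j/(ω·C) = 0 - j80.38 Ω
  Z5: Z = jωL = j·1.244e+04·0.02 = 0 + j248.8 Ω
Step 3 — Bridge requires nodal analysis (the Z5 bridge couples midpoints C and D, so the two paths cannot be reduced to a simple series/parallel combination). Setting node B to ground and injecting 1 A at node A, the 3-node admittance system at A, C, D solves to V_A = Z_AB = 0 + j331.8 Ω = 331.8∠90.0° Ω.
Step 4 — Source phasor: V = 55.7∠-15.6° V = 53.65 - j14.98 V.
Step 5 — Ohm's law: I = V / Z_total = (53.65 - j14.98) / (0 + j331.8) = -0.04514 - j0.1617 A.
Step 6 — Convert to polar: |I| = 0.1679 A, ∠I = -105.6°.

I = 0.1679∠-105.6° A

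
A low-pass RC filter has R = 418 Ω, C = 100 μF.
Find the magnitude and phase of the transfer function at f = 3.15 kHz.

Step 1 — Angular frequency: ω = 2π·3150 = 1.979e+04 rad/s.
Step 2 — Transfer function: H(jω) = 1/(1 + jωRC).
Step 3 — Denominator: 1 + jωRC = 1 + j·1.979e+04·418·0.0001 = 1 + j827.3.
Step 4 — H = 1.461e-06 - j0.001209.
Step 5 — Magnitude: |H| = 0.001209 (-58.4 dB); phase: φ = -89.9°.

|H| = 0.001209 (-58.4 dB), φ = -89.9°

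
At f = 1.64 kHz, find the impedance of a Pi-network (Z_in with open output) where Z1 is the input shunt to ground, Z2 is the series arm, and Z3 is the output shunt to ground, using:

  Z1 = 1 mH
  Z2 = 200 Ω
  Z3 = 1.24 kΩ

Step 1 — Angular frequency: ω = 2π·f = 2π·1640 = 1.03e+04 rad/s.
Step 2 — Component impedances:
  Z1: Z = jωL = j·1.03e+04·0.001 = 0 + j10.3 Ω
  Z2: Z = R = 200 Ω
  Z3: Z = R = 1240 Ω
Step 3 — With open output, the series arm Z2 and the output shunt Z3 appear in series to ground: Z2 + Z3 = 1440 Ω.
Step 4 — Parallel with input shunt Z1: Z_in = Z1 || (Z2 + Z3) = 0.07373 + j10.3 Ω = 10.3∠89.6° Ω.

Z = 0.07373 + j10.3 Ω = 10.3∠89.6° Ω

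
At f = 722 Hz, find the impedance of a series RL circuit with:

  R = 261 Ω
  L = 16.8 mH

Step 1 — Angular frequency: ω = 2π·f = 2π·722 = 4536 rad/s.
Step 2 — Component impedances:
  R: Z = R = 261 Ω
  L: Z = jωL = j·4536·0.0168 = 0 + j76.21 Ω
Step 3 — Series combination: Z_total = R + L = 261 + j76.21 Ω = 271.9∠16.3° Ω.

Z = 261 + j76.21 Ω = 271.9∠16.3° Ω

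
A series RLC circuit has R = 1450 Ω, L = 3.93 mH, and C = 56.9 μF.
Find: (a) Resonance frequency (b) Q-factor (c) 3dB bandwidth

Step 1 — Resonance: ω₀ = 1/√(LC) = 1/√(0.00393·5.69e-05) = 2115 rad/s.
Step 2 — f₀ = ω₀/(2π) = 336.6 Hz.
Step 3 — Series Q: Q = ω₀L/R = 2115·0.00393/1450 = 0.005732.
Step 4 — Bandwidth: Δω = ω₀/Q = 3.69e+05 rad/s; BW = Δω/(2π) = 5.872e+04 Hz.

(a) f₀ = 336.6 Hz  (b) Q = 0.005732  (c) BW = 5.872e+04 Hz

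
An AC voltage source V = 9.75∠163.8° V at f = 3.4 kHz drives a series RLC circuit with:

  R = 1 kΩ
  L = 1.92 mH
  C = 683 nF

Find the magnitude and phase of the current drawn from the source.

Step 1 — Angular frequency: ω = 2π·f = 2π·3400 = 2.136e+04 rad/s.
Step 2 — Component impedances:
  R: Z = R = 1000 Ω
  L: Z = jωL = j·2.136e+04·0.00192 = 0 + j41.02 Ω
  C: Z = 1/(jωC) = -j/(ω·C) = 0 - j68.54 Ω
Step 3 — Series combination: Z_total = R + L + C = 1000 - j27.52 Ω = 1000∠-1.6° Ω.
Step 4 — Source phasor: V = 9.75∠163.8° V = -9.363 + j2.72 V.
Step 5 — Ohm's law: I = V / Z_total = (-9.363 + j2.72) / (1000 - j27.52) = -0.009431 + j0.002461 A.
Step 6 — Convert to polar: |I| = 0.009746 A, ∠I = 165.4°.

I = 0.009746∠165.4° A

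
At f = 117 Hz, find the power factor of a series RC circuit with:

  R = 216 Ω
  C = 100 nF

Step 1 — Angular frequency: ω = 2π·f = 2π·117 = 735.1 rad/s.
Step 2 — Component impedances:
  R: Z = R = 216 Ω
  C: Z = 1/(jωC) = -j/(ω·C) = 0 - j1.36e+04 Ω
Step 3 — Series combination: Z_total = R + C = 216 - j1.36e+04 Ω = 1.36e+04∠-89.1° Ω.
Step 4 — Power factor: PF = cos(φ) = Re(Z)/|Z| = 216/1.36e+04 = 0.01588.
Step 5 — Type: Im(Z) = -1.36e+04 ⇒ leading (phase φ = -89.1°).

PF = 0.01588 (leading, φ = -89.1°)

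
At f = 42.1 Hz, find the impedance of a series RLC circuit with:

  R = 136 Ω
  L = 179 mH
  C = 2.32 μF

Step 1 — Angular frequency: ω = 2π·f = 2π·42.1 = 264.5 rad/s.
Step 2 — Component impedances:
  R: Z = R = 136 Ω
  L: Z = jωL = j·264.5·0.179 = 0 + j47.35 Ω
  C: Z = 1/(jωC) = -j/(ω·C) = 0 - j1629 Ω
Step 3 — Series combination: Z_total = R + L + C = 136 - j1582 Ω = 1588∠-85.1° Ω.

Z = 136 - j1582 Ω = 1588∠-85.1° Ω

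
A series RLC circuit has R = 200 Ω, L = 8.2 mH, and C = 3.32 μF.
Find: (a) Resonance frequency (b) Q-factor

Step 1 — Resonance condition Im(Z)=0 gives ω₀ = 1/√(LC).
Step 2 — ω₀ = 1/√(0.0082·3.32e-06) = 6061 rad/s.
Step 3 — f₀ = ω₀/(2π) = 964.6 Hz.
Step 4 — Series Q: Q = ω₀L/R = 6061·0.0082/200 = 0.2485.

(a) f₀ = 964.6 Hz  (b) Q = 0.2485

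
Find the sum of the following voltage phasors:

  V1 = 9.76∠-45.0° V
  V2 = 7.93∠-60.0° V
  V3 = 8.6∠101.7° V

Step 1 — Convert each phasor to rectangular form:
  V1 = 9.76·(cos(-45.0°) + j·sin(-45.0°)) = 6.901 - j6.901 V
  V2 = 7.93·(cos(-60.0°) + j·sin(-60.0°)) = 3.965 - j6.868 V
  V3 = 8.6·(cos(101.7°) + j·sin(101.7°)) = -1.744 + j8.421 V
Step 2 — Sum components: V_total = 9.122 - j5.348 V.
Step 3 — Convert to polar: |V_total| = 10.57 V, ∠V_total = -30.4°.

V_total = 10.57∠-30.4° V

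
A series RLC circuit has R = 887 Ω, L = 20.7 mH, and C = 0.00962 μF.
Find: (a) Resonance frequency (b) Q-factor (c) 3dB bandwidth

Step 1 — Resonance: ω₀ = 1/√(LC) = 1/√(0.0207·9.62e-09) = 7.086e+04 rad/s.
Step 2 — f₀ = ω₀/(2π) = 1.128e+04 Hz.
Step 3 — Series Q: Q = ω₀L/R = 7.086e+04·0.0207/887 = 1.654.
Step 4 — Bandwidth: Δω = ω₀/Q = 4.285e+04 rad/s; BW = Δω/(2π) = 6820 Hz.

(a) f₀ = 1.128e+04 Hz  (b) Q = 1.654  (c) BW = 6820 Hz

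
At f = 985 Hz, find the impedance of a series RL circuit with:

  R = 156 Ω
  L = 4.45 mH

Step 1 — Angular frequency: ω = 2π·f = 2π·985 = 6189 rad/s.
Step 2 — Component impedances:
  R: Z = R = 156 Ω
  L: Z = jωL = j·6189·0.00445 = 0 + j27.54 Ω
Step 3 — Series combination: Z_total = R + L = 156 + j27.54 Ω = 158.4∠10.0° Ω.

Z = 156 + j27.54 Ω = 158.4∠10.0° Ω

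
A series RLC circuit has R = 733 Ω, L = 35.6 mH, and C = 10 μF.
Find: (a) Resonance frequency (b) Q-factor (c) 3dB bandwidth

Step 1 — Resonance: ω₀ = 1/√(LC) = 1/√(0.0356·1e-05) = 1676 rad/s.
Step 2 — f₀ = ω₀/(2π) = 266.7 Hz.
Step 3 — Series Q: Q = ω₀L/R = 1676·0.0356/733 = 0.0814.
Step 4 — Bandwidth: Δω = ω₀/Q = 2.059e+04 rad/s; BW = Δω/(2π) = 3277 Hz.

(a) f₀ = 266.7 Hz  (b) Q = 0.0814  (c) BW = 3277 Hz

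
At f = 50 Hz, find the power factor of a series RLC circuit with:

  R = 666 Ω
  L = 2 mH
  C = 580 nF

Step 1 — Angular frequency: ω = 2π·f = 2π·50 = 314.2 rad/s.
Step 2 — Component impedances:
  R: Z = R = 666 Ω
  L: Z = jωL = j·314.2·0.002 = 0 + j0.6283 Ω
  C: Z = 1/(jωC) = -j/(ω·C) = 0 - j5488 Ω
Step 3 — Series combination: Z_total = R + L + C = 666 - j5487 Ω = 5528∠-83.1° Ω.
Step 4 — Power factor: PF = cos(φ) = Re(Z)/|Z| = 666/5528 = 0.1205.
Step 5 — Type: Im(Z) = -5487 ⇒ leading (phase φ = -83.1°).

PF = 0.1205 (leading, φ = -83.1°)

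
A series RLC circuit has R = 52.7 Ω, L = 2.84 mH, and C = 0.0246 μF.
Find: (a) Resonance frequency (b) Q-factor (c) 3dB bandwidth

Step 1 — Resonance: ω₀ = 1/√(LC) = 1/√(0.00284·2.46e-08) = 1.196e+05 rad/s.
Step 2 — f₀ = ω₀/(2π) = 1.904e+04 Hz.
Step 3 — Series Q: Q = ω₀L/R = 1.196e+05·0.00284/52.7 = 6.447.
Step 4 — Bandwidth: Δω = ω₀/Q = 1.856e+04 rad/s; BW = Δω/(2π) = 2953 Hz.

(a) f₀ = 1.904e+04 Hz  (b) Q = 6.447  (c) BW = 2953 Hz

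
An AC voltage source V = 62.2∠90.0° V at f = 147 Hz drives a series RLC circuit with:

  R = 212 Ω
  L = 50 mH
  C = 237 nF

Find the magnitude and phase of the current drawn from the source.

Step 1 — Angular frequency: ω = 2π·f = 2π·147 = 923.6 rad/s.
Step 2 — Component impedances:
  R: Z = R = 212 Ω
  L: Z = jωL = j·923.6·0.05 = 0 + j46.18 Ω
  C: Z = 1/(jωC) = -j/(ω·C) = 0 - j4568 Ω
Step 3 — Series combination: Z_total = R + L + C = 212 - j4522 Ω = 4527∠-87.3° Ω.
Step 4 — Source phasor: V = 62.2∠90.0° V = 0 + j62.2 V.
Step 5 — Ohm's law: I = V / Z_total = (0 + j62.2) / (212 - j4522) = -0.01372 + j0.0006434 A.
Step 6 — Convert to polar: |I| = 0.01374 A, ∠I = 177.3°.

I = 0.01374∠177.3° A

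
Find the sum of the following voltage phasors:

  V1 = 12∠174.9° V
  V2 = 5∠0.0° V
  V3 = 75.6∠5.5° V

Step 1 — Convert each phasor to rectangular form:
  V1 = 12·(cos(174.9°) + j·sin(174.9°)) = -11.95 + j1.067 V
  V2 = 5·(cos(0.0°) + j·sin(0.0°)) = 5 V
  V3 = 75.6·(cos(5.5°) + j·sin(5.5°)) = 75.25 + j7.246 V
Step 2 — Sum components: V_total = 68.3 + j8.313 V.
Step 3 — Convert to polar: |V_total| = 68.8 V, ∠V_total = 6.9°.

V_total = 68.8∠6.9° V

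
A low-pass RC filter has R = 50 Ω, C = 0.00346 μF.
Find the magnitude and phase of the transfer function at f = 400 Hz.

Step 1 — Angular frequency: ω = 2π·400 = 2513 rad/s.
Step 2 — Transfer function: H(jω) = 1/(1 + jωRC).
Step 3 — Denominator: 1 + jωRC = 1 + j·2513·50·3.46e-09 = 1 + j0.0004348.
Step 4 — H = 1 - j0.0004348.
Step 5 — Magnitude: |H| = 1 (-0.0 dB); phase: φ = -0.0°.

|H| = 1 (-0.0 dB), φ = -0.0°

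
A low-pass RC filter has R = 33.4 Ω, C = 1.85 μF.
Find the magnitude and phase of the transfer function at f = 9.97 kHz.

Step 1 — Angular frequency: ω = 2π·9970 = 6.264e+04 rad/s.
Step 2 — Transfer function: H(jω) = 1/(1 + jωRC).
Step 3 — Denominator: 1 + jωRC = 1 + j·6.264e+04·33.4·1.85e-06 = 1 + j3.871.
Step 4 — H = 0.06257 - j0.2422.
Step 5 — Magnitude: |H| = 0.2501 (-12.0 dB); phase: φ = -75.5°.

|H| = 0.2501 (-12.0 dB), φ = -75.5°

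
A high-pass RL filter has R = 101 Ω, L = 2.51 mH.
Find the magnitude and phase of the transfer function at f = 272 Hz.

Step 1 — Angular frequency: ω = 2π·272 = 1709 rad/s.
Step 2 — Transfer function: H(jω) = jωL/(R + jωL).
Step 3 — Numerator jωL = j·4.29; denominator R + jωL = 101 + j4.29.
Step 4 — H = 0.001801 + j0.0424.
Step 5 — Magnitude: |H| = 0.04243 (-27.4 dB); phase: φ = 87.6°.

|H| = 0.04243 (-27.4 dB), φ = 87.6°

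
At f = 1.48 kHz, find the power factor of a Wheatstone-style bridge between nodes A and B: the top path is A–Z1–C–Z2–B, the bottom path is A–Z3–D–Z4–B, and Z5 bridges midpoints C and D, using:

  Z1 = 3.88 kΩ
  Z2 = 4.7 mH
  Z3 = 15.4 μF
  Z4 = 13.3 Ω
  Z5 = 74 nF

Step 1 — Angular frequency: ω = 2π·f = 2π·1480 = 9299 rad/s.
Step 2 — Component impedances:
  Z1: Z = R = 3880 Ω
  Z2: Z = jωL = j·9299·0.0047 = 0 + j43.71 Ω
  Z3: Z = 1/(jωC) = -j/(ω·C) = 0 - j6.983 Ω
  Z4: Z = R = 13.3 Ω
  Z5: Z = 1/(jωC) = -j/(ω·C) = 0 - j1453 Ω
Step 3 — Bridge requires nodal analysis (the Z5 bridge couples midpoints C and D, so the two paths cannot be reduced to a simple series/parallel combination). Setting node B to ground and injecting 1 A at node A, the 3-node admittance system at A, C, D solves to V_A = Z_AB = 13.26 - j7.058 Ω = 15.02∠-28.0° Ω.
Step 4 — Power factor: PF = cos(φ) = Re(Z)/|Z| = 13.26/15.02 = 0.8828.
Step 5 — Type: Im(Z) = -7.058 ⇒ leading (phase φ = -28.0°).

PF = 0.8828 (leading, φ = -28.0°)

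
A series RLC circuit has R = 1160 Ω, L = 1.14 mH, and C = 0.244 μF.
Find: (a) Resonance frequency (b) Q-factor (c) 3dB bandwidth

Step 1 — Resonance condition Im(Z)=0 gives ω₀ = 1/√(LC).
Step 2 — ω₀ = 1/√(0.00114·2.44e-07) = 5.996e+04 rad/s.
Step 3 — f₀ = ω₀/(2π) = 9543 Hz.
Step 4 — Series Q: Q = ω₀L/R = 5.996e+04·0.00114/1160 = 0.05892.
Step 5 — 3dB bandwidth: Δω = ω₀/Q = 1.018e+06 rad/s; BW = Δω/(2π) = 1.619e+05 Hz.

(a) f₀ = 9543 Hz  (b) Q = 0.05892  (c) BW = 1.619e+05 Hz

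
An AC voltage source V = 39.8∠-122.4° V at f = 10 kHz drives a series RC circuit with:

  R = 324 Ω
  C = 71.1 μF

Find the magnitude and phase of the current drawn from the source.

Step 1 — Angular frequency: ω = 2π·f = 2π·1e+04 = 6.283e+04 rad/s.
Step 2 — Component impedances:
  R: Z = R = 324 Ω
  C: Z = 1/(jωC) = -j/(ω·C) = 0 - j0.2238 Ω
Step 3 — Series combination: Z_total = R + C = 324 - j0.2238 Ω = 324∠-0.0° Ω.
Step 4 — Source phasor: V = 39.8∠-122.4° V = -21.33 - j33.6 V.
Step 5 — Ohm's law: I = V / Z_total = (-21.33 - j33.6) / (324 - j0.2238) = -0.06575 - j0.1038 A.
Step 6 — Convert to polar: |I| = 0.1228 A, ∠I = -122.4°.

I = 0.1228∠-122.4° A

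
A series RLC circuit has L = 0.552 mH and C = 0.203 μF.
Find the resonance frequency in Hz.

Step 1 — Resonance condition Im(Z)=0 gives ω₀ = 1/√(LC).
Step 2 — ω₀ = 1/√(0.000552·2.03e-07) = 9.447e+04 rad/s.
Step 3 — f₀ = ω₀/(2π) = 1.503e+04 Hz.

f₀ = 1.503e+04 Hz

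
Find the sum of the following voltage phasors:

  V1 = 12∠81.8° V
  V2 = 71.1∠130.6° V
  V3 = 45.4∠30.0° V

Step 1 — Convert each phasor to rectangular form:
  V1 = 12·(cos(81.8°) + j·sin(81.8°)) = 1.712 + j11.88 V
  V2 = 71.1·(cos(130.6°) + j·sin(130.6°)) = -46.27 + j53.98 V
  V3 = 45.4·(cos(30.0°) + j·sin(30.0°)) = 39.32 + j22.7 V
Step 2 — Sum components: V_total = -5.241 + j88.56 V.
Step 3 — Convert to polar: |V_total| = 88.72 V, ∠V_total = 93.4°.

V_total = 88.72∠93.4° V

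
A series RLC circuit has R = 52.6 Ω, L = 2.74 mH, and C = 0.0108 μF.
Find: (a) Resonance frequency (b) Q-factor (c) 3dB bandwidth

Step 1 — Resonance: ω₀ = 1/√(LC) = 1/√(0.00274·1.08e-08) = 1.838e+05 rad/s.
Step 2 — f₀ = ω₀/(2π) = 2.926e+04 Hz.
Step 3 — Series Q: Q = ω₀L/R = 1.838e+05·0.00274/52.6 = 9.576.
Step 4 — Bandwidth: Δω = ω₀/Q = 1.92e+04 rad/s; BW = Δω/(2π) = 3055 Hz.

(a) f₀ = 2.926e+04 Hz  (b) Q = 9.576  (c) BW = 3055 Hz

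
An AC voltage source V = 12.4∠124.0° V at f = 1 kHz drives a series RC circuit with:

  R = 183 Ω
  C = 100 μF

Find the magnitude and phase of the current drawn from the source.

Step 1 — Angular frequency: ω = 2π·f = 2π·1000 = 6283 rad/s.
Step 2 — Component impedances:
  R: Z = R = 183 Ω
  C: Z = 1/(jωC) = -j/(ω·C) = 0 - j1.592 Ω
Step 3 — Series combination: Z_total = R + C = 183 - j1.592 Ω = 183∠-0.5° Ω.
Step 4 — Source phasor: V = 12.4∠124.0° V = -6.934 + j10.28 V.
Step 5 — Ohm's law: I = V / Z_total = (-6.934 + j10.28) / (183 - j1.592) = -0.03838 + j0.05584 A.
Step 6 — Convert to polar: |I| = 0.06776 A, ∠I = 124.5°.

I = 0.06776∠124.5° A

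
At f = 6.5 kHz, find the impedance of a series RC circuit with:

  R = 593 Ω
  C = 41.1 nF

Step 1 — Angular frequency: ω = 2π·f = 2π·6500 = 4.084e+04 rad/s.
Step 2 — Component impedances:
  R: Z = R = 593 Ω
  C: Z = 1/(jωC) = -j/(ω·C) = 0 - j595.8 Ω
Step 3 — Series combination: Z_total = R + C = 593 - j595.8 Ω = 840.6∠-45.1° Ω.

Z = 593 - j595.8 Ω = 840.6∠-45.1° Ω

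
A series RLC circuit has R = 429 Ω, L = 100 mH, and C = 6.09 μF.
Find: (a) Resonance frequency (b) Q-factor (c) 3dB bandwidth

Step 1 — Resonance condition Im(Z)=0 gives ω₀ = 1/√(LC).
Step 2 — ω₀ = 1/√(0.1·6.09e-06) = 1281 rad/s.
Step 3 — f₀ = ω₀/(2π) = 203.9 Hz.
Step 4 — Series Q: Q = ω₀L/R = 1281·0.1/429 = 0.2987.
Step 5 — 3dB bandwidth: Δω = ω₀/Q = 4290 rad/s; BW = Δω/(2π) = 682.8 Hz.

(a) f₀ = 203.9 Hz  (b) Q = 0.2987  (c) BW = 682.8 Hz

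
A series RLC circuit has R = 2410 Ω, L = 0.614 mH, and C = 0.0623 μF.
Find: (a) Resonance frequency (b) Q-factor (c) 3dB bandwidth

Step 1 — Resonance condition Im(Z)=0 gives ω₀ = 1/√(LC).
Step 2 — ω₀ = 1/√(0.000614·6.23e-08) = 1.617e+05 rad/s.
Step 3 — f₀ = ω₀/(2π) = 2.573e+04 Hz.
Step 4 — Series Q: Q = ω₀L/R = 1.617e+05·0.000614/2410 = 0.04119.
Step 5 — 3dB bandwidth: Δω = ω₀/Q = 3.925e+06 rad/s; BW = Δω/(2π) = 6.247e+05 Hz.

(a) f₀ = 2.573e+04 Hz  (b) Q = 0.04119  (c) BW = 6.247e+05 Hz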